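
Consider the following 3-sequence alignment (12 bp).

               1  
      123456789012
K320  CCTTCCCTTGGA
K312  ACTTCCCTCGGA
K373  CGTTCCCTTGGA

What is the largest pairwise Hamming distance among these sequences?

3

Pairwise Hamming distances:
  K320 vs K312: 2
  K320 vs K373: 1
  K312 vs K373: 3
The largest is 3, between K312 and K373.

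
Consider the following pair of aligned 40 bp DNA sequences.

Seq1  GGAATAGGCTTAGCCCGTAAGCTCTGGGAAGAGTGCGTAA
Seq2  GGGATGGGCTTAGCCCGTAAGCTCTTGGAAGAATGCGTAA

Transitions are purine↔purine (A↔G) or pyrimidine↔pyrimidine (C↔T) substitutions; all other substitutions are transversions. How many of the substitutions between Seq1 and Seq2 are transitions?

Mismatches occur at site 3 (A↔G, transition), site 6 (A↔G, transition), site 26 (G↔T, transversion), site 33 (G↔A, transition).
Of the 4 differences, 3 transitions and 1 transversion, so the answer is 3.

3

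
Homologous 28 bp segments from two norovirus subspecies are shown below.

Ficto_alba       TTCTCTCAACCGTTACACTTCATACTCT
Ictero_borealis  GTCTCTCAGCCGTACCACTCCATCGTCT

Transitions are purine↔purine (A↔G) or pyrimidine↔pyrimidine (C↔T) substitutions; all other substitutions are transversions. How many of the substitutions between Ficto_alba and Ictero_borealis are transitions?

2

The sequences differ at positions 1 (T/G, transversion), 9 (A/G, transition), 14 (T/A, transversion), 15 (A/C, transversion), 20 (T/C, transition), 24 (A/C, transversion), 25 (C/G, transversion).
Of the 7 differences, 2 transitions and 5 transversions, so the answer is 2.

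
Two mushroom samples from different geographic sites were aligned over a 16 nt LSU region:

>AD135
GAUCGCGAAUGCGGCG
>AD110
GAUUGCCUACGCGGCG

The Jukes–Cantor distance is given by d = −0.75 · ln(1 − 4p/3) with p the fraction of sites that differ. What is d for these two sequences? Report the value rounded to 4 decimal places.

0.3041

Mismatches occur at site 4 (C↔U), site 7 (G↔C), site 8 (A↔U), site 10 (U↔C).
p = 4/16 = 0.250000.
d = −0.75 · ln(1 − (4/3)·0.250000) = −0.75 · ln(0.666667) = −0.75 · (-0.405465) = 0.3041.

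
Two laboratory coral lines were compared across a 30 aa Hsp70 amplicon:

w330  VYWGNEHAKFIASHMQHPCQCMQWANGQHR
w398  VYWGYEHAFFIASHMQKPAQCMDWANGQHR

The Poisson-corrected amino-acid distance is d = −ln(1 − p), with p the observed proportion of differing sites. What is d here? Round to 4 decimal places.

0.1823

The sequences differ at positions 5 (N/Y), 9 (K/F), 17 (H/K), 19 (C/A), 23 (Q/D).
p = 5/30 = 0.166667.
d = −ln(1 − 0.166667) = −ln(0.833333) = 0.1823.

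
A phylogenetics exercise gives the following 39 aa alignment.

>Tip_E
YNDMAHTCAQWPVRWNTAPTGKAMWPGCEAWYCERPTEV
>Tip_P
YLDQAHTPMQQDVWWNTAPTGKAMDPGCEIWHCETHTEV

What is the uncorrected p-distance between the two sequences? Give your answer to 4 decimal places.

0.3077

The sequences differ at positions 2 (N/L), 4 (M/Q), 8 (C/P), 9 (A/M), 11 (W/Q), 12 (P/D), 14 (R/W), 25 (W/D), 30 (A/I), 32 (Y/H), 35 (R/T), 36 (P/H).
There are 12 differences over 39 sites, so p = 12/39 = 0.3077.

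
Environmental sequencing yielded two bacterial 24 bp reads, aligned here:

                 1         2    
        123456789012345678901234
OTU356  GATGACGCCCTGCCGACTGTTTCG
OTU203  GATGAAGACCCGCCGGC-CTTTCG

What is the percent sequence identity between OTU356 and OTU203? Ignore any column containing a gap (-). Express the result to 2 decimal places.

78.26%

Excluding the 1 gap column leaves 23 comparable sites.
Differing sites — 6:C/A; 8:C/A; 11:T/C; 16:A/G; 19:G/C.
18 of the 23 comparable sites match, so the percent identity is 18/23 × 100 = 78.26%.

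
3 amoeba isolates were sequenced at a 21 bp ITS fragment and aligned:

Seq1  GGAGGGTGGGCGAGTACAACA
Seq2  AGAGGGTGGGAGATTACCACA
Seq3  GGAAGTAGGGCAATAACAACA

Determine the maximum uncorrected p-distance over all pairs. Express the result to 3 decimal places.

Pairwise Hamming distances:
  Seq1 vs Seq2: 4
  Seq1 vs Seq3: 6
  Seq2 vs Seq3: 8
The largest is 8 mismatches, between Seq2 and Seq3; p = 8/21 = 0.381.

0.381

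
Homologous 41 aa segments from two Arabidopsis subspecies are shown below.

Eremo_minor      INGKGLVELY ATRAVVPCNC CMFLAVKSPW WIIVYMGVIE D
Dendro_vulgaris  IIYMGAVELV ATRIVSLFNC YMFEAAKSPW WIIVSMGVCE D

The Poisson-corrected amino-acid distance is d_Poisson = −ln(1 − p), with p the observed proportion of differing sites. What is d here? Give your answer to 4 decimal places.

0.4177

Mismatches occur at site 2 (N/I), site 3 (G/Y), site 4 (K/M), site 6 (L/A), site 10 (Y/V), site 14 (A/I), site 16 (V/S), site 17 (P/L), site 18 (C/F), site 21 (C/Y), site 24 (L/E), site 26 (V/A), site 35 (Y/S), site 39 (I/C).
p = 14/41 = 0.341463.
d = −ln(1 − 0.341463) = −ln(0.658537) = 0.4177.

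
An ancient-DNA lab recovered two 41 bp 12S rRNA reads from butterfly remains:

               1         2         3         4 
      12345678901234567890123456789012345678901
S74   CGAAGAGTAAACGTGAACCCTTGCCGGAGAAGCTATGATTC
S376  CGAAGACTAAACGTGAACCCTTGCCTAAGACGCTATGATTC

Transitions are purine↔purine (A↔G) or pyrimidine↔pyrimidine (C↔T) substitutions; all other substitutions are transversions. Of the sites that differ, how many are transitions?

1

Differing sites — 7:G/C (Tv); 26:G/T (Tv); 27:G/A (Ti); 31:A/C (Tv).
Of the 4 differences, 1 transition and 3 transversions, so the answer is 1.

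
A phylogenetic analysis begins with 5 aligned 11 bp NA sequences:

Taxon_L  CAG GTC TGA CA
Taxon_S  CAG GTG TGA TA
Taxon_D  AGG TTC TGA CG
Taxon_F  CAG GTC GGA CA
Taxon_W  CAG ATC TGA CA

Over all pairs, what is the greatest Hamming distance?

6

Pairwise Hamming distances:
  Taxon_L vs Taxon_S: 2
  Taxon_L vs Taxon_D: 4
  Taxon_L vs Taxon_F: 1
  Taxon_L vs Taxon_W: 1
  Taxon_S vs Taxon_D: 6
  Taxon_S vs Taxon_F: 3
  Taxon_S vs Taxon_W: 3
  Taxon_D vs Taxon_F: 5
  Taxon_D vs Taxon_W: 4
  Taxon_F vs Taxon_W: 2
The largest is 6, between Taxon_S and Taxon_D.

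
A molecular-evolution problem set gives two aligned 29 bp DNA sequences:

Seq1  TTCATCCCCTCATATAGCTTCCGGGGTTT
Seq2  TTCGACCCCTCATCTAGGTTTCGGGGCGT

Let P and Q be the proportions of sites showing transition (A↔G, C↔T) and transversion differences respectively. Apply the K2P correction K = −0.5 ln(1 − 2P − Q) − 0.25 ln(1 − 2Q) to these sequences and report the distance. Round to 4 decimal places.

0.2921

Differing sites — 4:A/G (Ti); 5:T/A (Tv); 14:A/C (Tv); 18:C/G (Tv); 21:C/T (Ti); 27:T/C (Ti); 28:T/G (Tv).
Of the 7 differences, 3 transitions and 4 transversions over 29 sites: P = 3/29 = 0.103448, Q = 4/29 = 0.137931.
d = −0.5·ln(0.655173) − 0.25·ln(0.724138) = −0.5·(-0.422856) − 0.25·(-0.322773) = 0.2921.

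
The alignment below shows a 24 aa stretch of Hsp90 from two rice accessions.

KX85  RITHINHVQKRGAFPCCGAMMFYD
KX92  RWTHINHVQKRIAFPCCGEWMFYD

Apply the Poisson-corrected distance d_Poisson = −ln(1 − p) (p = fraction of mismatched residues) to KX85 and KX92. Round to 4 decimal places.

0.1823

Differing sites — 2:I/W; 12:G/I; 19:A/E; 20:M/W.
p = 4/24 = 0.166667.
d = −ln(1 − 0.166667) = −ln(0.833333) = 0.1823.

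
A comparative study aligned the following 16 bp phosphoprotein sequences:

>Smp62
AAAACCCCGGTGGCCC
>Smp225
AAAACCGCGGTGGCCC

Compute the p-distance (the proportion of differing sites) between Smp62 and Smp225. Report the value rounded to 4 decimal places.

0.0625

A single mismatch occurs at site 7 (C→G).
There are 1 differences over 16 sites, so p = 1/16 = 0.0625.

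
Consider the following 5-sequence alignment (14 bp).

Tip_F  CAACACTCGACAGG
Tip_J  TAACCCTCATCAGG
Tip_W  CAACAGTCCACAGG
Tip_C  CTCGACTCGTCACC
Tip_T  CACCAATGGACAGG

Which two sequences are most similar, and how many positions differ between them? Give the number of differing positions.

2

Pairwise Hamming distances:
  Tip_F vs Tip_J: 4
  Tip_F vs Tip_W: 2
  Tip_F vs Tip_C: 6
  Tip_F vs Tip_T: 3
  Tip_J vs Tip_W: 5
  Tip_J vs Tip_C: 8
  Tip_J vs Tip_T: 7
  Tip_W vs Tip_C: 8
  Tip_W vs Tip_T: 4
  Tip_C vs Tip_T: 7
The smallest is 2, between Tip_F and Tip_W.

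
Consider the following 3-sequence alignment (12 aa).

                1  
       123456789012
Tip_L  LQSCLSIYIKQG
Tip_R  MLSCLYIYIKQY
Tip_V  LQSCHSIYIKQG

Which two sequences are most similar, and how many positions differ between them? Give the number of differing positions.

Pairwise Hamming distances:
  Tip_L vs Tip_R: 4
  Tip_L vs Tip_V: 1
  Tip_R vs Tip_V: 5
The smallest is 1, between Tip_L and Tip_V.

1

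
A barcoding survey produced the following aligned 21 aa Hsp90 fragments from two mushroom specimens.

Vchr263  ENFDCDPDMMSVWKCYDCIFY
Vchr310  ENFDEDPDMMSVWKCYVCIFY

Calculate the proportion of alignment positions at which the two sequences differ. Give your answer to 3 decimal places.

0.095

Mismatches occur at site 5 (C↔E), site 17 (D↔V).
There are 2 differences over 21 sites, so p = 2/21 = 0.095.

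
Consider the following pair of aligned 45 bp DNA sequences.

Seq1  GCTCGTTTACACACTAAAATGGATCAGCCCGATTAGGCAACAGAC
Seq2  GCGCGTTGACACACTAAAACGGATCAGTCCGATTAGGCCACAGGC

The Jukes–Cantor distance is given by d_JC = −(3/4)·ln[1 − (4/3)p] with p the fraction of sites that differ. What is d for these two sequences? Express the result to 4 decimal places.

The sequences differ at positions 3 (T/G), 8 (T/G), 20 (T/C), 28 (C/T), 39 (A/C), 44 (A/G).
p = 6/45 = 0.133333.
d = −0.75 · ln(1 − (4/3)·0.133333) = −0.75 · ln(0.822223) = −0.75 · (-0.195744) = 0.1468.

0.1468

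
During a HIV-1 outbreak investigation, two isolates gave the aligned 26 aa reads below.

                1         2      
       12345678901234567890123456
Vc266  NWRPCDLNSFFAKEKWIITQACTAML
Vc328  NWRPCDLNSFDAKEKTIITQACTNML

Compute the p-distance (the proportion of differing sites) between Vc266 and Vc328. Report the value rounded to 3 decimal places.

0.115

Mismatches occur at site 11 (F→D), site 16 (W→T), site 24 (A→N).
There are 3 differences over 26 sites, so p = 3/26 = 0.115.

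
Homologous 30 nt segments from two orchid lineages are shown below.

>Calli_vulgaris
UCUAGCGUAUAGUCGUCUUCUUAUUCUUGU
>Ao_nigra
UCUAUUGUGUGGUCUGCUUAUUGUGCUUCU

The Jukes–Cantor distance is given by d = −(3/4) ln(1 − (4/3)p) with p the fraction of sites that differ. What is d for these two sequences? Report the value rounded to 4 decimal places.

0.4408

Differing sites — 5:G/U; 6:C/U; 9:A/G; 11:A/G; 15:G/U; 16:U/G; 20:C/A; 23:A/G; 25:U/G; 29:G/C.
p = 10/30 = 0.333333.
d = −0.75 · ln(1 − (4/3)·0.333333) = −0.75 · ln(0.555556) = −0.75 · (-0.587786) = 0.4408.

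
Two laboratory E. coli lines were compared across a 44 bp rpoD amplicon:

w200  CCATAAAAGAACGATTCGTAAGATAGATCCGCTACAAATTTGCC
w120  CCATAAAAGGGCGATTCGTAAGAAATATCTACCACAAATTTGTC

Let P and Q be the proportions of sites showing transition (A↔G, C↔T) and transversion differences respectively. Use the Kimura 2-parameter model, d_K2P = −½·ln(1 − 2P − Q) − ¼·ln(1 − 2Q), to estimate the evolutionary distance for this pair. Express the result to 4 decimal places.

0.2153

Differing sites — 10:A/G (Ti); 11:A/G (Ti); 24:T/A (Tv); 26:G/T (Tv); 30:C/T (Ti); 31:G/A (Ti); 33:T/C (Ti); 43:C/T (Ti).
Of the 8 differences, 6 transitions and 2 transversions over 44 sites: P = 6/44 = 0.136364, Q = 2/44 = 0.045455.
d = −0.5·ln(0.681817) − 0.25·ln(0.909090) = −0.5·(-0.382994) − 0.25·(-0.095311) = 0.2153.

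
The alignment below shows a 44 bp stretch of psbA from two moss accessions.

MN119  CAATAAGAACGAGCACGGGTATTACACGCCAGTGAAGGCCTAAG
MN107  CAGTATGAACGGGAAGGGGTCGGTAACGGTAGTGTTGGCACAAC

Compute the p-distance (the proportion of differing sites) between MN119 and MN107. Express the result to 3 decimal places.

Mismatches occur at site 3 (A↔G), site 6 (A↔T), site 12 (A↔G), site 14 (C↔A), site 16 (C↔G), site 21 (A↔C), site 22 (T↔G), site 23 (T↔G), site 24 (A↔T), site 25 (C↔A), site 29 (C↔G), site 30 (C↔T), site 35 (A↔T), site 36 (A↔T), site 40 (C↔A), site 41 (T↔C), site 44 (G↔C).
There are 17 differences over 44 sites, so p = 17/44 = 0.386.

0.386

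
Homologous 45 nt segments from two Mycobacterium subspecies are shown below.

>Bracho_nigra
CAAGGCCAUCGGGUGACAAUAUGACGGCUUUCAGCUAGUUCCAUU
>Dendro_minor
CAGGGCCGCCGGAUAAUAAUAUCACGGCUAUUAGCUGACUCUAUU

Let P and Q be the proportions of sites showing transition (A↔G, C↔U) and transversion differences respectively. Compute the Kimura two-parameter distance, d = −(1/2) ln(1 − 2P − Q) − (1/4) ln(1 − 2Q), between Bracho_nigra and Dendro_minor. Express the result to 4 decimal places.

0.4043

Mismatches occur at site 3 (A/G, transition), site 8 (A/G, transition), site 9 (U/C, transition), site 13 (G/A, transition), site 15 (G/A, transition), site 17 (C/U, transition), site 23 (G/C, transversion), site 30 (U/A, transversion), site 32 (C/U, transition), site 37 (A/G, transition), site 38 (G/A, transition), site 39 (U/C, transition), site 42 (C/U, transition).
Of the 13 differences, 11 transitions and 2 transversions over 45 sites: P = 11/45 = 0.244444, Q = 2/45 = 0.044444.
d = −0.5·ln(0.466668) − 0.25·ln(0.911112) = −0.5·(-0.762137) − 0.25·(-0.093089) = 0.4043.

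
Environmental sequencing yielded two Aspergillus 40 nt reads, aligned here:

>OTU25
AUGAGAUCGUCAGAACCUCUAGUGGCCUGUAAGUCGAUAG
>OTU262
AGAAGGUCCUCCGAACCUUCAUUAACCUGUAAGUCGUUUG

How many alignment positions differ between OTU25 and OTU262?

12

Mismatches occur at site 2 (U→G), site 3 (G→A), site 6 (A→G), site 9 (G→C), site 12 (A→C), site 19 (C→U), site 20 (U→C), site 22 (G→U), site 24 (G→A), site 25 (G→A), site 37 (A→U), site 39 (A→U).
That gives 12 mismatches out of 40 aligned sites, so the Hamming distance is 12.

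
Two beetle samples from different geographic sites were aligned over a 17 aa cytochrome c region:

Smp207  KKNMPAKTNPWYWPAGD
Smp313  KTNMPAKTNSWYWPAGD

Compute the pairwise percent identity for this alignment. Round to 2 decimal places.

Differing sites — 2:K/T; 10:P/S.
15 of the 17 sites match, so the percent identity is 15/17 × 100 = 88.24%.

88.24%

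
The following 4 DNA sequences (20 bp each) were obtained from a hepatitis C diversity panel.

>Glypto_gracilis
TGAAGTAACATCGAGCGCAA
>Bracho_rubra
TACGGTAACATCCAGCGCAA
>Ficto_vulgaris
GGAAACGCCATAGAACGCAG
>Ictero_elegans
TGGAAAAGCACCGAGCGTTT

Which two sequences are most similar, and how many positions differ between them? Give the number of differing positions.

4

Pairwise Hamming distances:
  Glypto_gracilis vs Bracho_rubra: 4
  Glypto_gracilis vs Ficto_vulgaris: 8
  Glypto_gracilis vs Ictero_elegans: 8
  Bracho_rubra vs Ficto_vulgaris: 12
  Bracho_rubra vs Ictero_elegans: 11
  Ficto_vulgaris vs Ictero_elegans: 11
The smallest is 4, between Glypto_gracilis and Bracho_rubra.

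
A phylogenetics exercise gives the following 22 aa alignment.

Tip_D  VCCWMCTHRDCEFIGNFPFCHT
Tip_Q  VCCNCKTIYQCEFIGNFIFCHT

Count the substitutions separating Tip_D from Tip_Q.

Differing sites — 4:W/N; 5:M/C; 6:C/K; 8:H/I; 9:R/Y; 10:D/Q; 18:P/I.
That gives 7 mismatches out of 22 aligned sites, so the Hamming distance is 7.

7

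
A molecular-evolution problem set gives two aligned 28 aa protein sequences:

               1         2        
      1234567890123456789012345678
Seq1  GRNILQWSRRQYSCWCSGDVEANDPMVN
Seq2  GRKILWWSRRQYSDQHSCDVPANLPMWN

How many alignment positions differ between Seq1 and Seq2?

Mismatches occur at site 3 (N/K), site 6 (Q/W), site 14 (C/D), site 15 (W/Q), site 16 (C/H), site 18 (G/C), site 21 (E/P), site 24 (D/L), site 27 (V/W).
That gives 9 mismatches out of 28 aligned sites, so the Hamming distance is 9.

9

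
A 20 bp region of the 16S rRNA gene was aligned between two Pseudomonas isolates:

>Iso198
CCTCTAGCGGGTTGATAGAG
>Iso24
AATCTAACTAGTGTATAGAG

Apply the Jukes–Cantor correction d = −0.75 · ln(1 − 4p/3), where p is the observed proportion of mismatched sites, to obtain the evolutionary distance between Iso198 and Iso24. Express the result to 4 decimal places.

0.4715

Mismatches occur at site 1 (C→A), site 2 (C→A), site 7 (G→A), site 9 (G→T), site 10 (G→A), site 13 (T→G), site 14 (G→T).
p = 7/20 = 0.350000.
d = −0.75 · ln(1 − (4/3)·0.350000) = −0.75 · ln(0.533333) = −0.75 · (-0.628609) = 0.4715.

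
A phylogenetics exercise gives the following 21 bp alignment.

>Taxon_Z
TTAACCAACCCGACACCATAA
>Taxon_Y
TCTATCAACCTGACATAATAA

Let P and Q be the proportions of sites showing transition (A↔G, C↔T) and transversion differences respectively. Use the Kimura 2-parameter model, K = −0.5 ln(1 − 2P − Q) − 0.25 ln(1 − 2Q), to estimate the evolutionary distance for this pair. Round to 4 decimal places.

Mismatches occur at site 2 (T/C, transition), site 3 (A/T, transversion), site 5 (C/T, transition), site 11 (C/T, transition), site 16 (C/T, transition), site 17 (C/A, transversion).
Of the 6 differences, 4 transitions and 2 transversions over 21 sites: P = 4/21 = 0.190476, Q = 2/21 = 0.095238.
d = −0.5·ln(0.523810) − 0.25·ln(0.809524) = −0.5·(-0.646626) − 0.25·(-0.211309) = 0.3761.

0.3761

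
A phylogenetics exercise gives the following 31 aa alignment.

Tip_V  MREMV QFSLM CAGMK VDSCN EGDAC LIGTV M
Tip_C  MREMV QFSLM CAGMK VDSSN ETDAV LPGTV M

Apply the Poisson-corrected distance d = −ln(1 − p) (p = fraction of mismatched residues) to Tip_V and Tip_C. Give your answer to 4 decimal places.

0.1382

Differing sites — 19:C/S; 22:G/T; 25:C/V; 27:I/P.
p = 4/31 = 0.129032.
d = −ln(1 − 0.129032) = −ln(0.870968) = 0.1382.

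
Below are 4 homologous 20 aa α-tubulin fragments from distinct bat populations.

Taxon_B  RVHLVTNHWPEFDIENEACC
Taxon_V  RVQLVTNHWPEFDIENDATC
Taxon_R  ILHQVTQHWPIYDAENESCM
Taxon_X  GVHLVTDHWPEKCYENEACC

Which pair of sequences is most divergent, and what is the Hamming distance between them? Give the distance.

Pairwise Hamming distances:
  Taxon_B vs Taxon_V: 3
  Taxon_B vs Taxon_R: 9
  Taxon_B vs Taxon_X: 5
  Taxon_V vs Taxon_R: 12
  Taxon_V vs Taxon_X: 8
  Taxon_R vs Taxon_X: 10
The largest is 12, between Taxon_V and Taxon_R.

12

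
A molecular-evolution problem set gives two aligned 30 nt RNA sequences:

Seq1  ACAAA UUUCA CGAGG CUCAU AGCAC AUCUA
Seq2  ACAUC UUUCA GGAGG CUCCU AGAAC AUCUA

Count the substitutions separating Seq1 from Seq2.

5

The sequences differ at positions 4 (A/U), 5 (A/C), 11 (C/G), 19 (A/C), 23 (C/A).
That gives 5 mismatches out of 30 aligned sites, so the Hamming distance is 5.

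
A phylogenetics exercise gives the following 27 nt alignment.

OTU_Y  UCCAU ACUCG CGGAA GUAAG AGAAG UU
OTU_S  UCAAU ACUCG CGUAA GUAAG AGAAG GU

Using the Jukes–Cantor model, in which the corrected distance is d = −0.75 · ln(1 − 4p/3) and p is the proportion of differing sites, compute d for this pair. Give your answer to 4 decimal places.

0.1203

The sequences differ at positions 3 (C/A), 13 (G/U), 26 (U/G).
p = 3/27 = 0.111111.
d = −0.75 · ln(1 − (4/3)·0.111111) = −0.75 · ln(0.851852) = −0.75 · (-0.160342) = 0.1203.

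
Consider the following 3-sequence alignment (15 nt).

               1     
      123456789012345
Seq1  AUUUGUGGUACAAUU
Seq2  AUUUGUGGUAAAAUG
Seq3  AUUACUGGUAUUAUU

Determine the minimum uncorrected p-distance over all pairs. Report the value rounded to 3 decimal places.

0.133

Pairwise Hamming distances:
  Seq1 vs Seq2: 2
  Seq1 vs Seq3: 4
  Seq2 vs Seq3: 5
The smallest is 2 mismatches, between Seq1 and Seq2; p = 2/15 = 0.133.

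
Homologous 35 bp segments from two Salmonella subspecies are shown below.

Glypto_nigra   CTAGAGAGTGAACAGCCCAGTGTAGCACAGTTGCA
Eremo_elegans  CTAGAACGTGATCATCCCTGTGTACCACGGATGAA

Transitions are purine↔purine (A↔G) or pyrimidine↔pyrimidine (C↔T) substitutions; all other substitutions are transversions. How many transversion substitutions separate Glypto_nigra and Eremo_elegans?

7

Mismatches occur at site 6 (G↔A, transition), site 7 (A↔C, transversion), site 12 (A↔T, transversion), site 15 (G↔T, transversion), site 19 (A↔T, transversion), site 25 (G↔C, transversion), site 29 (A↔G, transition), site 31 (T↔A, transversion), site 34 (C↔A, transversion).
Of the 9 differences, 2 transitions and 7 transversions, so the answer is 7.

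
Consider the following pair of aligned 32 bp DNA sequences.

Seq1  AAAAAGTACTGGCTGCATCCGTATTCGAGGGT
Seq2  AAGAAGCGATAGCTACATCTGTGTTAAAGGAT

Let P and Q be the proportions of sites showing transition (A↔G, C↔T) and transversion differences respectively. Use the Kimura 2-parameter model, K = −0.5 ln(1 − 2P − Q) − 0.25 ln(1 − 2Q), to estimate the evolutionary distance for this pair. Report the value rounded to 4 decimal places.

Differing sites — 3:A/G (Ti); 7:T/C (Ti); 8:A/G (Ti); 9:C/A (Tv); 11:G/A (Ti); 15:G/A (Ti); 20:C/T (Ti); 23:A/G (Ti); 26:C/A (Tv); 27:G/A (Ti); 31:G/A (Ti).
Of the 11 differences, 9 transitions and 2 transversions over 32 sites: P = 9/32 = 0.281250, Q = 2/32 = 0.062500.
d = −0.5·ln(0.375000) − 0.25·ln(0.875000) = −0.5·(-0.980829) − 0.25·(-0.133531) = 0.5238.

0.5238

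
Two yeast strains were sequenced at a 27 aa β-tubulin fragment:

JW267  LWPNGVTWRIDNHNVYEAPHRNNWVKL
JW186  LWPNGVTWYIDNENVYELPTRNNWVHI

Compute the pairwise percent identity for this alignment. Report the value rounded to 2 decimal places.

The sequences differ at positions 9 (R/Y), 13 (H/E), 18 (A/L), 20 (H/T), 26 (K/H), 27 (L/I).
21 of the 27 sites match, so the percent identity is 21/27 × 100 = 77.78%.

77.78%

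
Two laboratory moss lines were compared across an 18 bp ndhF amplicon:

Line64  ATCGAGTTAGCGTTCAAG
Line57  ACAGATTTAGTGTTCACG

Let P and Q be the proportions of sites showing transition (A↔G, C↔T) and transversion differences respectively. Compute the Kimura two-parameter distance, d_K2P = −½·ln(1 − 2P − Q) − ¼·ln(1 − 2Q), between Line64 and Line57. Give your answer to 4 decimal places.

0.3476

Mismatches occur at site 2 (T/C, transition), site 3 (C/A, transversion), site 6 (G/T, transversion), site 11 (C/T, transition), site 17 (A/C, transversion).
Of the 5 differences, 2 transitions and 3 transversions over 18 sites: P = 2/18 = 0.111111, Q = 3/18 = 0.166667.
d = −0.5·ln(0.611111) − 0.25·ln(0.666666) = −0.5·(-0.492477) − 0.25·(-0.405466) = 0.3476.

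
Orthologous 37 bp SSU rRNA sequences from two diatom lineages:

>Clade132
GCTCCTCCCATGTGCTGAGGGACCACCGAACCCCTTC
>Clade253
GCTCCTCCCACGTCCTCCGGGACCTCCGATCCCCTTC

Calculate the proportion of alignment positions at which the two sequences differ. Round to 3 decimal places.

The sequences differ at positions 11 (T/C), 14 (G/C), 17 (G/C), 18 (A/C), 25 (A/T), 30 (A/T).
There are 6 differences over 37 sites, so p = 6/37 = 0.162.

0.162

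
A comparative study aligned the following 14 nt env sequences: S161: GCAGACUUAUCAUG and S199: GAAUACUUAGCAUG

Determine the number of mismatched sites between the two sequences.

The sequences differ at positions 2 (C/A), 4 (G/U), 10 (U/G).
That gives 3 mismatches out of 14 aligned sites, so the Hamming distance is 3.

3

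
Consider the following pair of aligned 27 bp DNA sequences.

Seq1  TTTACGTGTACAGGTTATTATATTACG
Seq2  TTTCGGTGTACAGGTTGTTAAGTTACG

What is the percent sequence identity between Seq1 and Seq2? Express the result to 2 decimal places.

The sequences differ at positions 4 (A/C), 5 (C/G), 17 (A/G), 21 (T/A), 22 (A/G).
22 of the 27 sites match, so the percent identity is 22/27 × 100 = 81.48%.

81.48%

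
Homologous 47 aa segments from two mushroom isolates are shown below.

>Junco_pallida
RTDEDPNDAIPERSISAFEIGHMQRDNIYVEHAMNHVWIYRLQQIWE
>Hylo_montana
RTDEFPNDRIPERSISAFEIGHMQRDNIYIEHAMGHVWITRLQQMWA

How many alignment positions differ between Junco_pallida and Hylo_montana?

Differing sites — 5:D/F; 9:A/R; 30:V/I; 35:N/G; 40:Y/T; 45:I/M; 47:E/A.
That gives 7 mismatches out of 47 aligned sites, so the Hamming distance is 7.

7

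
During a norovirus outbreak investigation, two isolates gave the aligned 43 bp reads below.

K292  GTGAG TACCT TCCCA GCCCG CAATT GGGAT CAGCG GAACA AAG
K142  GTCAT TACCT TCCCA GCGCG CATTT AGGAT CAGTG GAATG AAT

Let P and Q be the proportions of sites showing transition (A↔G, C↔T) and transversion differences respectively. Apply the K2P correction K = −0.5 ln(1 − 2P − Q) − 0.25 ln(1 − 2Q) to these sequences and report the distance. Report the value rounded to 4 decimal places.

The sequences differ at positions 3 (G/C, transversion), 5 (G/T, transversion), 18 (C/G, transversion), 23 (A/T, transversion), 26 (G/A, transition), 34 (C/T, transition), 39 (C/T, transition), 40 (A/G, transition), 43 (G/T, transversion).
Of the 9 differences, 4 transitions and 5 transversions over 43 sites: P = 4/43 = 0.093023, Q = 5/43 = 0.116279.
d = −0.5·ln(0.697675) − 0.25·ln(0.767442) = −0.5·(-0.360002) − 0.25·(-0.264692) = 0.2462.

0.2462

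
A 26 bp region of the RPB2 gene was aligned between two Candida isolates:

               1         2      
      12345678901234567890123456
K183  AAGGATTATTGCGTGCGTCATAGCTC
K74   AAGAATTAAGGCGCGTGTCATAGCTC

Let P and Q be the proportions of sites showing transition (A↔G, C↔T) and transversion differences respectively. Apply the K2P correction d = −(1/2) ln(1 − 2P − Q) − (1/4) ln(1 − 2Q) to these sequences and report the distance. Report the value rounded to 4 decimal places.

The sequences differ at positions 4 (G/A, transition), 9 (T/A, transversion), 10 (T/G, transversion), 14 (T/C, transition), 16 (C/T, transition).
Of the 5 differences, 3 transitions and 2 transversions over 26 sites: P = 3/26 = 0.115385, Q = 2/26 = 0.076923.
d = −0.5·ln(0.692307) − 0.25·ln(0.846154) = −0.5·(-0.367726) − 0.25·(-0.167054) = 0.2256.

0.2256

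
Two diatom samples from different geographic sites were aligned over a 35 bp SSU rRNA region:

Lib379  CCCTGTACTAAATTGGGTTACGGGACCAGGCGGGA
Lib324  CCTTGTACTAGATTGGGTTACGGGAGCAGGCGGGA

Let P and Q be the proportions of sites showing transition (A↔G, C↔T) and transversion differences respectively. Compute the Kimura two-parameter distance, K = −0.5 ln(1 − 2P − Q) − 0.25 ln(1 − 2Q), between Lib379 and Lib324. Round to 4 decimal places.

The sequences differ at positions 3 (C/T, transition), 11 (A/G, transition), 26 (C/G, transversion).
Of the 3 differences, 2 transitions and 1 transversion over 35 sites: P = 2/35 = 0.057143, Q = 1/35 = 0.028571.
d = −0.5·ln(0.857143) − 0.25·ln(0.942858) = −0.5·(-0.154151) − 0.25·(-0.058840) = 0.0918.

0.0918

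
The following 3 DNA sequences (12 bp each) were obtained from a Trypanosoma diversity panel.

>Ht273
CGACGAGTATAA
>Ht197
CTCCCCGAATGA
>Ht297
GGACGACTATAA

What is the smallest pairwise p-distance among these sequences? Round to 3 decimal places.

0.167

Pairwise Hamming distances:
  Ht273 vs Ht197: 6
  Ht273 vs Ht297: 2
  Ht197 vs Ht297: 8
The smallest is 2 mismatches, between Ht273 and Ht297; p = 2/12 = 0.167.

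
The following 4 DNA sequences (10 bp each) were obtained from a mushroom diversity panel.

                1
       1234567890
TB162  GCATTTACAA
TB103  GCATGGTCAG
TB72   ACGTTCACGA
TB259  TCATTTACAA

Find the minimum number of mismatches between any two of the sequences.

Pairwise Hamming distances:
  TB162 vs TB103: 4
  TB162 vs TB72: 4
  TB162 vs TB259: 1
  TB103 vs TB72: 7
  TB103 vs TB259: 5
  TB72 vs TB259: 4
The smallest is 1, between TB162 and TB259.

1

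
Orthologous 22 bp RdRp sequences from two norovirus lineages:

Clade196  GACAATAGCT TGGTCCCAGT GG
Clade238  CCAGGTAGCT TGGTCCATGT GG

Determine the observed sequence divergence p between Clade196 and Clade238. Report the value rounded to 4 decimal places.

Differing sites — 1:G/C; 2:A/C; 3:C/A; 4:A/G; 5:A/G; 17:C/A; 18:A/T.
There are 7 differences over 22 sites, so p = 7/22 = 0.3182.

0.3182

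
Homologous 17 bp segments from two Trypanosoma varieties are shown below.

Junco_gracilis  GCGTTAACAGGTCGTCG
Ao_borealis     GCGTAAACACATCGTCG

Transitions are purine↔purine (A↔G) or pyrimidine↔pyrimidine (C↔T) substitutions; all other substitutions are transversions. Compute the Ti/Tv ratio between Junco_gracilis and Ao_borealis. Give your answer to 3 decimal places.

Differing sites — 5:T/A (Tv); 10:G/C (Tv); 11:G/A (Ti).
Of the 3 differences, 1 transition and 2 transversions, so Ti/Tv = 1/2 = 0.500.

0.500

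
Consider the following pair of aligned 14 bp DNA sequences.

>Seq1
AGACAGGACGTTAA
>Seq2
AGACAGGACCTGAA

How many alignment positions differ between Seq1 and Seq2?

2

The sequences differ at positions 10 (G/C), 12 (T/G).
That gives 2 mismatches out of 14 aligned sites, so the Hamming distance is 2.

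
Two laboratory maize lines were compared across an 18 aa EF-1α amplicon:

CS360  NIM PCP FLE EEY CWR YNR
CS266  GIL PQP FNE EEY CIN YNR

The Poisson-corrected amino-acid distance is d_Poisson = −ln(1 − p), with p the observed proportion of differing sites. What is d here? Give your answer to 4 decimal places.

0.4055

The sequences differ at positions 1 (N/G), 3 (M/L), 5 (C/Q), 8 (L/N), 14 (W/I), 15 (R/N).
p = 6/18 = 0.333333.
d = −ln(1 − 0.333333) = −ln(0.666667) = 0.4055.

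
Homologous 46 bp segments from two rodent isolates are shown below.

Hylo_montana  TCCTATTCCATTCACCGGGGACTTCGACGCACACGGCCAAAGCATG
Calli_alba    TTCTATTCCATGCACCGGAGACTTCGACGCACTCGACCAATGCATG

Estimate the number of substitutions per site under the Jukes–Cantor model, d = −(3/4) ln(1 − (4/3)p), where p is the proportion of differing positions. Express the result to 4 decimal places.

0.1433

Mismatches occur at site 2 (C/T), site 12 (T/G), site 19 (G/A), site 33 (A/T), site 36 (G/A), site 41 (A/T).
p = 6/46 = 0.130435.
d = −0.75 · ln(1 − (4/3)·0.130435) = −0.75 · ln(0.826087) = −0.75 · (-0.191055) = 0.1433.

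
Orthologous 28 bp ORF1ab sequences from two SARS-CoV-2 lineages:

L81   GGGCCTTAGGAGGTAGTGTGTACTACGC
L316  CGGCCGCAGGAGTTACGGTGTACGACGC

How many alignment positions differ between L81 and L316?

7

The sequences differ at positions 1 (G/C), 6 (T/G), 7 (T/C), 13 (G/T), 16 (G/C), 17 (T/G), 24 (T/G).
That gives 7 mismatches out of 28 aligned sites, so the Hamming distance is 7.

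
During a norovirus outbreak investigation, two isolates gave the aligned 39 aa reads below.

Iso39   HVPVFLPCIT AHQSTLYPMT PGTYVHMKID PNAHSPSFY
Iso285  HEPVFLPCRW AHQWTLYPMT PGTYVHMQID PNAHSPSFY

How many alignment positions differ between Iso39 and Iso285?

5

The sequences differ at positions 2 (V/E), 9 (I/R), 10 (T/W), 14 (S/W), 28 (K/Q).
That gives 5 mismatches out of 39 aligned sites, so the Hamming distance is 5.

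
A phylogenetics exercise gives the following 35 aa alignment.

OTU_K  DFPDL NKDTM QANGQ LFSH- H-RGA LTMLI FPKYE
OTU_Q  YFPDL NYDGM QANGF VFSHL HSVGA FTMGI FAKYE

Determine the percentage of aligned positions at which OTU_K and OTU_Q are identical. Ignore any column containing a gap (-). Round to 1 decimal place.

Excluding the 2 gap columns leaves 33 comparable sites.
The sequences differ at positions 1 (D/Y), 7 (K/Y), 9 (T/G), 15 (Q/F), 16 (L/V), 23 (R/V), 26 (L/F), 29 (L/G), 32 (P/A).
24 of the 33 comparable sites match, so the percent identity is 24/33 × 100 = 72.7%.

72.7%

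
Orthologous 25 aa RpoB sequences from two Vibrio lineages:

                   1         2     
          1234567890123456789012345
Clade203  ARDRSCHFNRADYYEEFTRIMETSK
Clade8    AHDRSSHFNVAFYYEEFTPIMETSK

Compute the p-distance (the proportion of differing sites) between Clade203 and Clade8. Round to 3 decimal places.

0.200

Mismatches occur at site 2 (R→H), site 6 (C→S), site 10 (R→V), site 12 (D→F), site 19 (R→P).
There are 5 differences over 25 sites, so p = 5/25 = 0.200.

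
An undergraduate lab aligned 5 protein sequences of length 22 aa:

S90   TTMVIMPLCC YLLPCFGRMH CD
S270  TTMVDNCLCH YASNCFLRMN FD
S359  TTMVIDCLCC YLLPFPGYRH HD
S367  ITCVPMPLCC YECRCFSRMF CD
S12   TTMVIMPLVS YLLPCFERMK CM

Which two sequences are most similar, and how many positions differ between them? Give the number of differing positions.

Pairwise Hamming distances:
  S90 vs S270: 10
  S90 vs S359: 7
  S90 vs S367: 8
  S90 vs S12: 5
  S270 vs S359: 13
  S270 vs S367: 12
  S270 vs S12: 12
  S359 vs S367: 15
  S359 vs S12: 12
  S367 vs S12: 11
The smallest is 5, between S90 and S12.

5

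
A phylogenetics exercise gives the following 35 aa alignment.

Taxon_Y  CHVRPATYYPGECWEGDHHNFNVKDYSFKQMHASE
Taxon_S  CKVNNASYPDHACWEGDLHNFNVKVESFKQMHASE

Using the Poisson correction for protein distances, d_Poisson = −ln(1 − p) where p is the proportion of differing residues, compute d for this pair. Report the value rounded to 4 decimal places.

The sequences differ at positions 2 (H/K), 4 (R/N), 5 (P/N), 7 (T/S), 9 (Y/P), 10 (P/D), 11 (G/H), 12 (E/A), 18 (H/L), 25 (D/V), 26 (Y/E).
p = 11/35 = 0.314286.
d = −ln(1 − 0.314286) = −ln(0.685714) = 0.3773.

0.3773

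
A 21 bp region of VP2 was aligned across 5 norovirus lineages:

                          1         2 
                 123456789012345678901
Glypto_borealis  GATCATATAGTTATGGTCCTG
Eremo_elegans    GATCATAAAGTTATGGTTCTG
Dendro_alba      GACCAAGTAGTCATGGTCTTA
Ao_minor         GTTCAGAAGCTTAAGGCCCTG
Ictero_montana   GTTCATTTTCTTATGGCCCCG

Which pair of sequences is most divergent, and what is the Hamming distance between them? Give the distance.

12

Pairwise Hamming distances:
  Glypto_borealis vs Eremo_elegans: 2
  Glypto_borealis vs Dendro_alba: 6
  Glypto_borealis vs Ao_minor: 7
  Glypto_borealis vs Ictero_montana: 6
  Eremo_elegans vs Dendro_alba: 8
  Eremo_elegans vs Ao_minor: 7
  Eremo_elegans vs Ictero_montana: 8
  Dendro_alba vs Ao_minor: 12
  Dendro_alba vs Ictero_montana: 11
  Ao_minor vs Ictero_montana: 6
The largest is 12, between Dendro_alba and Ao_minor.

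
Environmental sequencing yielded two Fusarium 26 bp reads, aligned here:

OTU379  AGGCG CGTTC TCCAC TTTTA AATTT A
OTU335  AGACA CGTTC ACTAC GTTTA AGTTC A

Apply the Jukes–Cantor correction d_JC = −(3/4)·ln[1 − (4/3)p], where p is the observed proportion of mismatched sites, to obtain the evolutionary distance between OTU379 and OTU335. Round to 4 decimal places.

Differing sites — 3:G/A; 5:G/A; 11:T/A; 13:C/T; 16:T/G; 22:A/G; 25:T/C.
p = 7/26 = 0.269231.
d = −0.75 · ln(1 − (4/3)·0.269231) = −0.75 · ln(0.641025) = −0.75 · (-0.444687) = 0.3335.

0.3335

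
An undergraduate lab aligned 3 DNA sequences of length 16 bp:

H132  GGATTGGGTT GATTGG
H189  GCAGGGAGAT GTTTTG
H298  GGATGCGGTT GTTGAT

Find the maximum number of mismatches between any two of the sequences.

Pairwise Hamming distances:
  H132 vs H189: 7
  H132 vs H298: 6
  H189 vs H298: 8
The largest is 8, between H189 and H298.

8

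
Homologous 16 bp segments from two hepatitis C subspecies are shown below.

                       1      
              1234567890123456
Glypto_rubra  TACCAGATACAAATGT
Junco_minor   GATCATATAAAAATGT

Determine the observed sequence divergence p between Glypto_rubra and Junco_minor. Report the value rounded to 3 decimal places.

0.250

Differing sites — 1:T/G; 3:C/T; 6:G/T; 10:C/A.
There are 4 differences over 16 sites, so p = 4/16 = 0.250.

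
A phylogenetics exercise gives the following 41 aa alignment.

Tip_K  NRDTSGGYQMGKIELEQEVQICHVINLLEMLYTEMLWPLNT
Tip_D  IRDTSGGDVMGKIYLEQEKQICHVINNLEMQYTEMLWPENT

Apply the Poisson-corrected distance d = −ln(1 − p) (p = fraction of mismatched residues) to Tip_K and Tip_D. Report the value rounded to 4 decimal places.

0.2171

The sequences differ at positions 1 (N/I), 8 (Y/D), 9 (Q/V), 14 (E/Y), 19 (V/K), 27 (L/N), 31 (L/Q), 39 (L/E).
p = 8/41 = 0.195122.
d = −ln(1 − 0.195122) = −ln(0.804878) = 0.2171.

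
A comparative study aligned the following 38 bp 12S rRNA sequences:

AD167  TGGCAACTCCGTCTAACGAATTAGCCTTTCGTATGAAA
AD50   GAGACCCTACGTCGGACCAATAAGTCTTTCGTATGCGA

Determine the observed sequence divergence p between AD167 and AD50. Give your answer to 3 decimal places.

Differing sites — 1:T/G; 2:G/A; 4:C/A; 5:A/C; 6:A/C; 9:C/A; 14:T/G; 15:A/G; 18:G/C; 22:T/A; 25:C/T; 36:A/C; 37:A/G.
There are 13 differences over 38 sites, so p = 13/38 = 0.342.

0.342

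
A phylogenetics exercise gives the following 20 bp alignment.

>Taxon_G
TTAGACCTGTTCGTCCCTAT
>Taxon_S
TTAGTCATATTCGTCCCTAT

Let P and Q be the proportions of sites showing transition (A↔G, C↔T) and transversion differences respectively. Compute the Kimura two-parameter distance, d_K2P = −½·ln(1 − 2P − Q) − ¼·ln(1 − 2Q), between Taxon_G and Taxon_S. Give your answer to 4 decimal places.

Differing sites — 5:A/T (Tv); 7:C/A (Tv); 9:G/A (Ti).
Of the 3 differences, 1 transition and 2 transversions over 20 sites: P = 1/20 = 0.050000, Q = 2/20 = 0.100000.
d = −0.5·ln(0.800000) − 0.25·ln(0.800000) = −0.5·(-0.223144) − 0.25·(-0.223144) = 0.1674.

0.1674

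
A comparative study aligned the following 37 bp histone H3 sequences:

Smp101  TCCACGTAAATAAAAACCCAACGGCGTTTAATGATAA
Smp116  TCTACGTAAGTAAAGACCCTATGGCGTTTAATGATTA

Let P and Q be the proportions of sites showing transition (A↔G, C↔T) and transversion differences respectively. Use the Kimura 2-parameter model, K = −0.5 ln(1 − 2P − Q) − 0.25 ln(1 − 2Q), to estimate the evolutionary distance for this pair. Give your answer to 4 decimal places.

Differing sites — 3:C/T (Ti); 10:A/G (Ti); 15:A/G (Ti); 20:A/T (Tv); 22:C/T (Ti); 36:A/T (Tv).
Of the 6 differences, 4 transitions and 2 transversions over 37 sites: P = 4/37 = 0.108108, Q = 2/37 = 0.054054.
d = −0.5·ln(0.729730) − 0.25·ln(0.891892) = −0.5·(-0.315081) − 0.25·(-0.114410) = 0.1861.

0.1861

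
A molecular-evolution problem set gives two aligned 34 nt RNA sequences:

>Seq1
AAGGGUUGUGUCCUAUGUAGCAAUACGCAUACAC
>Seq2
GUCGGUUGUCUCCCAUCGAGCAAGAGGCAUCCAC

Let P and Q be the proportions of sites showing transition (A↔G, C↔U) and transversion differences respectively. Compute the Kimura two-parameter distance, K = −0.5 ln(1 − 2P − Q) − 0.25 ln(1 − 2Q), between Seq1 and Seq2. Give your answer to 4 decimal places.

Mismatches occur at site 1 (A/G, transition), site 2 (A/U, transversion), site 3 (G/C, transversion), site 10 (G/C, transversion), site 14 (U/C, transition), site 17 (G/C, transversion), site 18 (U/G, transversion), site 24 (U/G, transversion), site 26 (C/G, transversion), site 31 (A/C, transversion).
Of the 10 differences, 2 transitions and 8 transversions over 34 sites: P = 2/34 = 0.058824, Q = 8/34 = 0.235294.
d = −0.5·ln(0.647058) − 0.25·ln(0.529412) = −0.5·(-0.435319) − 0.25·(-0.635988) = 0.3767.

0.3767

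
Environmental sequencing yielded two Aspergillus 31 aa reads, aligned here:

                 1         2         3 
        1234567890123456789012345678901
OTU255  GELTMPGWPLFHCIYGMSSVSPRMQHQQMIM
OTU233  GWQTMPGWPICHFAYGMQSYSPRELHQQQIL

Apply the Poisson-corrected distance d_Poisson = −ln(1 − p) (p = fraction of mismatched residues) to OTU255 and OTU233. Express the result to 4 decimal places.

The sequences differ at positions 2 (E/W), 3 (L/Q), 10 (L/I), 11 (F/C), 13 (C/F), 14 (I/A), 18 (S/Q), 20 (V/Y), 24 (M/E), 25 (Q/L), 29 (M/Q), 31 (M/L).
p = 12/31 = 0.387097.
d = −ln(1 − 0.387097) = −ln(0.612903) = 0.4895.

0.4895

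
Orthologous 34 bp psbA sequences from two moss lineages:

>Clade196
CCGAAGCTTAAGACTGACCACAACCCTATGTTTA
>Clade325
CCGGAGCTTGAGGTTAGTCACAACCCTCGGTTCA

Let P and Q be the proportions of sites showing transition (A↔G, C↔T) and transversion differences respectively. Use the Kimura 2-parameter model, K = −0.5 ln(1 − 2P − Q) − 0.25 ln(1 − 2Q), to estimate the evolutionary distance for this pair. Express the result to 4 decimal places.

0.4082

The sequences differ at positions 4 (A/G, transition), 10 (A/G, transition), 13 (A/G, transition), 14 (C/T, transition), 16 (G/A, transition), 17 (A/G, transition), 18 (C/T, transition), 28 (A/C, transversion), 29 (T/G, transversion), 33 (T/C, transition).
Of the 10 differences, 8 transitions and 2 transversions over 34 sites: P = 8/34 = 0.235294, Q = 2/34 = 0.058824.
d = −0.5·ln(0.470588) − 0.25·ln(0.882352) = −0.5·(-0.753772) − 0.25·(-0.125164) = 0.4082.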